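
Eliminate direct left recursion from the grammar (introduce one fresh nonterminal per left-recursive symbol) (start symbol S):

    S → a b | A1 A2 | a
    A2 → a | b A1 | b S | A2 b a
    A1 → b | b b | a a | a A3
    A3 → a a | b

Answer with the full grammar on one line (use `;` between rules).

Left recursion appears on A2.
For A2: α = {b a}, β = {a, b A1, b S}. Rewrite as A2 → β A2' and A2' → α A2' | ε.

S → a b | A1 A2 | a; A2 → a A2' | b A1 A2' | b S A2'; A1 → b | b b | a a | a A3; A3 → a a | b; A2' → b a A2' | ε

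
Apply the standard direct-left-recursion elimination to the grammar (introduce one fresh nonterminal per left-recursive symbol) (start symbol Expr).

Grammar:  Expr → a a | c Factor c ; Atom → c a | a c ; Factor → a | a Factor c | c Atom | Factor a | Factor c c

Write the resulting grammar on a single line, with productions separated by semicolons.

Directly left-recursive nonterminal: Factor.
For Factor: α = {a, c c}, β = {a, a Factor c, c Atom}. Rewrite as Factor → β Factor1 and Factor1 → α Factor1 | ε.

Expr → a a | c Factor c; Atom → c a | a c; Factor → a Factor1 | a Factor c Factor1 | c Atom Factor1; Factor1 → a Factor1 | c c Factor1 | ε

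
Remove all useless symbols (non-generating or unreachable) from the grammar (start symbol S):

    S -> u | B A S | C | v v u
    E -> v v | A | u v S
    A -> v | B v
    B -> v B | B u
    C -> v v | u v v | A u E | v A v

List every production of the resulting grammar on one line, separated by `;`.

Generating nonterminals: {A, C, E, S}.
Reachable from S after that: {A, C, E, S}.
Removed useless symbols: {B} and every production mentioning them.

S -> u | C | v v u; E -> v v | A | u v S; A -> v; C -> v v | u v v | A u E | v A v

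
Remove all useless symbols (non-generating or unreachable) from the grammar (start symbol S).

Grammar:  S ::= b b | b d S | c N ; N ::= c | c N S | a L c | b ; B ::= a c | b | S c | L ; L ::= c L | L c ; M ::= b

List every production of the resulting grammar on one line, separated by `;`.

Generating nonterminals: {B, M, N, S}.
Reachable from S after that: {N, S}.
Removed useless symbols: {B, L, M} and every production mentioning them.

S ::= b b | b d S | c N; N ::= c | c N S | b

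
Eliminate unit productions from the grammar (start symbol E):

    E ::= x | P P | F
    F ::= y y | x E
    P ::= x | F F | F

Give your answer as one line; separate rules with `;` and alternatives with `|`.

E ::= x | P P | y y | x E; F ::= y y | x E; P ::= y y | x E | x | F F

Unit pairs: E ⇒* {F}; P ⇒* {F}.
For every A with A ⇒* B via unit rules, add B's non-unit alternatives to A; then delete every rule of the form X → Y.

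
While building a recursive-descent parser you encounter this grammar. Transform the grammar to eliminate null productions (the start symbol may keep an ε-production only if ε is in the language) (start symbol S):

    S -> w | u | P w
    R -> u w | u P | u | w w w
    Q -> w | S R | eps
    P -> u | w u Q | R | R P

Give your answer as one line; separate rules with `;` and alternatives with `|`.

Nullable nonterminals: {Q}.
ε ∉ L(G), so no ε-production is kept.
For each production, add variants omitting each subset of nullable occurrences: P → w u Q gives w u Q | w u.

S -> w | u | P w; R -> u w | u P | u | w w w; Q -> w | S R; P -> u | w u Q | w u | R | R P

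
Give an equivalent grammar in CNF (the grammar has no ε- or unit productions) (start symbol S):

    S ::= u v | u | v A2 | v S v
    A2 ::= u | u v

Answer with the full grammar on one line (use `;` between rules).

Introduce a nonterminal for each terminal appearing in a rule of length ≥ 2: X1 → u, X2 → v.
Binarize each right-hand side of length ≥ 3 by chaining fresh nonterminals (Y1, Y2, …): affected rules were S → X2 S X2.

S ::= X1 X2 | u | X2 A2 | X2 Y1; A2 ::= u | X1 X2; X1 ::= u; X2 ::= v; Y1 ::= S X2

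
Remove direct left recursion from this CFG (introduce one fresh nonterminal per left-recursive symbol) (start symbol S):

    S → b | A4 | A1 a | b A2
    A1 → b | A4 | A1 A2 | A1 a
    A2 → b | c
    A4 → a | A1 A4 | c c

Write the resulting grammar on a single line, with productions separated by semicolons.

A1 is directly left-recursive.
For A1: α = {A2, a}, β = {b, A4}. Rewrite as A1 → β A1' and A1' → α A1' | ε.

S → b | A4 | A1 a | b A2; A1 → b A1' | A4 A1'; A2 → b | c; A4 → a | A1 A4 | c c; A1' → A2 A1' | a A1' | epsilon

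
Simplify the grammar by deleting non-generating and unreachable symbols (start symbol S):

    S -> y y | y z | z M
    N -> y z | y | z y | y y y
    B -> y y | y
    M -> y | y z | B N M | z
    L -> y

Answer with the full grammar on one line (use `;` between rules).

S -> y y | y z | z M; N -> y z | y | z y | y y y; B -> y y | y; M -> y | y z | B N M | z

Generating nonterminals: {B, L, M, N, S}.
Reachable from S after that: {B, M, N, S}.
Removed useless symbols: {L} and every production mentioning them.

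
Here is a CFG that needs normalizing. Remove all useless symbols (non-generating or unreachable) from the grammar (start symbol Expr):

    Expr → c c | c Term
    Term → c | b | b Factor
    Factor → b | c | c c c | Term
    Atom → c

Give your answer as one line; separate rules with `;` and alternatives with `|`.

Expr → c c | c Term; Term → c | b | b Factor; Factor → b | c | c c c | Term

Generating nonterminals: {Atom, Expr, Factor, Term}.
Reachable from Expr after that: {Expr, Factor, Term}.
Removed useless symbols: {Atom} and every production mentioning them.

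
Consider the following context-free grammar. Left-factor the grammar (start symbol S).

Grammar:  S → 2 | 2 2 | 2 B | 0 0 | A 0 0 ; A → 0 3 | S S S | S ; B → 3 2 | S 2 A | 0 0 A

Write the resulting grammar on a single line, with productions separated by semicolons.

S has alternatives sharing prefix '2': factor to S → 2 S' with S' → ε | 2 | B.
A has alternatives sharing prefix 'S': factor to A → S A' with A' → S S | ε.

S → 0 0 | A 0 0 | 2 S'; A → 0 3 | S A'; B → 3 2 | S 2 A | 0 0 A; S' → ε | 2 | B; A' → S S | ε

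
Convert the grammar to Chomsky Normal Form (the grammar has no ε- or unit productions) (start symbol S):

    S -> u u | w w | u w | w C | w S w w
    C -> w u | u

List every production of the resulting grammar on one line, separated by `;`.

Introduce a nonterminal for each terminal appearing in a rule of length ≥ 2: X1 → u, X2 → w.
Binarize each right-hand side of length ≥ 3 by chaining fresh nonterminals (Y1, Y2, …): affected rules were S → X2 S X2 X2.

S -> X1 X1 | X2 X2 | X1 X2 | X2 C | X2 Y1; C -> X2 X1 | u; X1 -> u; X2 -> w; Y1 -> S Y2; Y2 -> X2 X2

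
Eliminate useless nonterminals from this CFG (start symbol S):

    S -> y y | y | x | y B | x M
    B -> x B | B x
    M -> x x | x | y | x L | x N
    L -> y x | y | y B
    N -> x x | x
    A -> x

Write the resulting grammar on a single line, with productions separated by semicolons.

Generating nonterminals: {A, L, M, N, S}.
Reachable from S after that: {L, M, N, S}.
Removed useless symbols: {A, B} and every production mentioning them.

S -> y y | y | x | x M; M -> x x | x | y | x L | x N; L -> y x | y; N -> x x | x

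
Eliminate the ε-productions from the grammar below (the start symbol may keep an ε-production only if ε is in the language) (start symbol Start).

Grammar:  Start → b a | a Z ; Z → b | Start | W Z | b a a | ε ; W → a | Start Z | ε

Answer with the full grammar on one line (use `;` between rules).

Start → b a | a Z | a; Z → b | Start | W Z | W | b a a; W → a | Start Z | Start

The nullable symbols are {W, Z}.
ε ∉ L(G), so no ε-production is kept.
For each production, add variants omitting each subset of nullable occurrences: Start → a Z gives a Z | a. Z → W Z gives W Z | W. W → Start Z gives Start Z | Start.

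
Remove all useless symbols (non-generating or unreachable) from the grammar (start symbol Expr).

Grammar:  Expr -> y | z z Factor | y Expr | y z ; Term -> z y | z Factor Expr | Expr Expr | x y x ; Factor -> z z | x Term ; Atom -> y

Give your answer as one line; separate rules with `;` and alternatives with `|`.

Generating nonterminals: {Atom, Expr, Factor, Term}.
Reachable from Expr after that: {Expr, Factor, Term}.
Removed useless symbols: {Atom} and every production mentioning them.

Expr -> y | z z Factor | y Expr | y z; Term -> z y | z Factor Expr | Expr Expr | x y x; Factor -> z z | x Term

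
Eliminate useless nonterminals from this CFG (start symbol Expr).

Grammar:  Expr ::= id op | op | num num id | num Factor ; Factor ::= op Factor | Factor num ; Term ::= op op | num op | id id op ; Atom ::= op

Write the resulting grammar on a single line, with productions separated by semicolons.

Expr ::= id op | op | num num id

Generating nonterminals: {Atom, Expr, Term}.
Reachable from Expr after that: {Expr}.
Removed useless symbols: {Atom, Factor, Term} and every production mentioning them.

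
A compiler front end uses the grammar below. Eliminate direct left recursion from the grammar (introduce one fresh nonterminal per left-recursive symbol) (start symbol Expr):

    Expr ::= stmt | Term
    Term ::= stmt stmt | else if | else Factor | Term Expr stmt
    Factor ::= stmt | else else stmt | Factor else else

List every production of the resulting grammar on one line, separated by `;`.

Expr ::= stmt | Term; Term ::= stmt stmt Term1 | else if Term1 | else Factor Term1; Factor ::= stmt Factor1 | else else stmt Factor1; Term1 ::= Expr stmt Term1 | ε; Factor1 ::= else else Factor1 | ε

Directly left-recursive nonterminals: Term, Factor.
For Term: α = {Expr stmt}, β = {stmt stmt, else if, else Factor}. Rewrite as Term → β Term1 and Term1 → α Term1 | ε.
For Factor: α = {else else}, β = {stmt, else else stmt}. Rewrite as Factor → β Factor1 and Factor1 → α Factor1 | ε.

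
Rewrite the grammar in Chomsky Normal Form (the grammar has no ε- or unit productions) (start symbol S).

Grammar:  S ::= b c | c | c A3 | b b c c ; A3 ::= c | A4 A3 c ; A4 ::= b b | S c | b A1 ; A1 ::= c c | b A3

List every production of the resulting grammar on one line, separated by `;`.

Introduce a nonterminal for each terminal appearing in a rule of length ≥ 2: X1 → b, X2 → c.
Binarize each right-hand side of length ≥ 3 by chaining fresh nonterminals (Y1, Y2, …): affected rules were S → X1 X1 X2 X2; A3 → A4 A3 X2.

S ::= X1 X2 | c | X2 A3 | X1 Y1; A3 ::= c | A4 Y3; A4 ::= X1 X1 | S X2 | X1 A1; A1 ::= X2 X2 | X1 A3; X1 ::= b; X2 ::= c; Y1 ::= X1 Y2; Y2 ::= X2 X2; Y3 ::= A3 X2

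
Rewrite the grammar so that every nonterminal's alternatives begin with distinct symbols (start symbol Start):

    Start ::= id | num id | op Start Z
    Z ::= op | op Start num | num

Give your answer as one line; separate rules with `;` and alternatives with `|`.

Start ::= id | num id | op Start Z; Z ::= num | op Z1; Z1 ::= ε | Start num

Z has alternatives sharing prefix 'op': factor to Z → op Z1 with Z1 → ε | Start num.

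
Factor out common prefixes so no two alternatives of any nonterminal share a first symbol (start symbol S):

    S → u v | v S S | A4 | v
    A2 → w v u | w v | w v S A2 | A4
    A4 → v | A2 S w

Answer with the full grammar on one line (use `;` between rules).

S → u v | A4 | v S'; A2 → A4 | w v A2'; A4 → v | A2 S w; S' → S S | epsilon; A2' → u | epsilon | S A2

S has alternatives sharing prefix 'v': factor to S → v S' with S' → S S | ε.
A2 has alternatives sharing prefix 'w v': factor to A2 → w v A2' with A2' → u | ε | S A2.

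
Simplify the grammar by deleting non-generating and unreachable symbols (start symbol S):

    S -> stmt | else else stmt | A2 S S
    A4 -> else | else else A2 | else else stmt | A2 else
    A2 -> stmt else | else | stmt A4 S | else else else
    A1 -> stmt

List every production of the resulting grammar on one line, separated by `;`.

S -> stmt | else else stmt | A2 S S; A4 -> else | else else A2 | else else stmt | A2 else; A2 -> stmt else | else | stmt A4 S | else else else

Generating nonterminals: {A1, A2, A4, S}.
Reachable from S after that: {A2, A4, S}.
Removed useless symbols: {A1} and every production mentioning them.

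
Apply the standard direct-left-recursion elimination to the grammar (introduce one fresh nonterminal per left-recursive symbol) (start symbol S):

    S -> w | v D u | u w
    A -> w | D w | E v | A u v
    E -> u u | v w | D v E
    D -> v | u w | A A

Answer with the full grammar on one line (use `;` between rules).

S -> w | v D u | u w; A -> w A' | D w A' | E v A'; E -> u u | v w | D v E; D -> v | u w | A A; A' -> u v A' | epsilon

A is directly left-recursive.
For A: α = {u v}, β = {w, D w, E v}. Rewrite as A → β A' and A' → α A' | ε.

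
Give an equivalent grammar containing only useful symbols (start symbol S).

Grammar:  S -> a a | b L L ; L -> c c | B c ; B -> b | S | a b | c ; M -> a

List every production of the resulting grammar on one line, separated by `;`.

S -> a a | b L L; L -> c c | B c; B -> b | S | a b | c

Generating nonterminals: {B, L, M, S}.
Reachable from S after that: {B, L, S}.
Removed useless symbols: {M} and every production mentioning them.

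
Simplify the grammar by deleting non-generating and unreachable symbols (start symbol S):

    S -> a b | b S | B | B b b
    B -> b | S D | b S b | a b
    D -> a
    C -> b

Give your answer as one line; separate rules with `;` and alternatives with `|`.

Generating nonterminals: {B, C, D, S}.
Reachable from S after that: {B, D, S}.
Removed useless symbols: {C} and every production mentioning them.

S -> a b | b S | B | B b b; B -> b | S D | b S b | a b; D -> a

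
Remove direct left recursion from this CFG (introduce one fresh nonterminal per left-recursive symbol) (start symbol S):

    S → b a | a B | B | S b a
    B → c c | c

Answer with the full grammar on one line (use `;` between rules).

S → b a S' | a B S' | B S'; B → c c | c; S' → b a S' | ε

Left recursion appears on S.
For S: α = {b a}, β = {b a, a B, B}. Rewrite as S → β S' and S' → α S' | ε.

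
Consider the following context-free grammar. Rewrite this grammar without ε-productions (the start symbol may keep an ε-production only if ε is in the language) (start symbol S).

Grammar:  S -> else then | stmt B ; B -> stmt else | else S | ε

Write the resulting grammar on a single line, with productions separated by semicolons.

S -> else then | stmt B | stmt; B -> stmt else | else S

The nullable symbols are {B}.
ε ∉ L(G), so no ε-production is kept.
Add the nullable-subset variants: S → stmt B gives stmt B | stmt.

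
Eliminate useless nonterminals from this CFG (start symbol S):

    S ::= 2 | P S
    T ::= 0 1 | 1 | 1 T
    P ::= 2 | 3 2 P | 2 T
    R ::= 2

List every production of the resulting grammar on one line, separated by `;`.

Generating nonterminals: {P, R, S, T}.
Reachable from S after that: {P, S, T}.
Removed useless symbols: {R} and every production mentioning them.

S ::= 2 | P S; T ::= 0 1 | 1 | 1 T; P ::= 2 | 3 2 P | 2 T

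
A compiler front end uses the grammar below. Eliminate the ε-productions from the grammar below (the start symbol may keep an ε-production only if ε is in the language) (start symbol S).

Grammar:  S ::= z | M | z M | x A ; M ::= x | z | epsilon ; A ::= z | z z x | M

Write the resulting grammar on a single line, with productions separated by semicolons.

S ::= z | M | z M | x A | x | ε; M ::= x | z; A ::= z | z z x | M

The nullable symbols are {A, M, S}.
ε ∈ L(G) since S is nullable, so keep S → ε.
For each production, add variants omitting each subset of nullable occurrences: S → x A gives x A | x.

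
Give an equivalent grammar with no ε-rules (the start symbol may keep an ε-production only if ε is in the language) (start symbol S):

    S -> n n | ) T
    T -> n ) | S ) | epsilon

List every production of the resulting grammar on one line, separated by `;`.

S -> n n | ) T | ); T -> n ) | S )

Nullable nonterminals: {T}.
ε ∉ L(G), so no ε-production is kept.
For each production, add variants omitting each subset of nullable occurrences: S → ) T gives ) T | ).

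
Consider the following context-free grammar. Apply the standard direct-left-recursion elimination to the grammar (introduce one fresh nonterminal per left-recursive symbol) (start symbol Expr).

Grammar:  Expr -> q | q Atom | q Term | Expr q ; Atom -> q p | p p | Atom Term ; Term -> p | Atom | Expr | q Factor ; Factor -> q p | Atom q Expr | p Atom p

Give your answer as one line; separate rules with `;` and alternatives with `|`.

Left recursion appears on Expr, Atom.
For Expr: α = {q}, β = {q, q Atom, q Term}. Rewrite as Expr → β Expr1 and Expr1 → α Expr1 | ε.
For Atom: α = {Term}, β = {q p, p p}. Rewrite as Atom → β Atom1 and Atom1 → α Atom1 | ε.

Expr -> q Expr1 | q Atom Expr1 | q Term Expr1; Atom -> q p Atom1 | p p Atom1; Term -> p | Atom | Expr | q Factor; Factor -> q p | Atom q Expr | p Atom p; Expr1 -> q Expr1 | ε; Atom1 -> Term Atom1 | ε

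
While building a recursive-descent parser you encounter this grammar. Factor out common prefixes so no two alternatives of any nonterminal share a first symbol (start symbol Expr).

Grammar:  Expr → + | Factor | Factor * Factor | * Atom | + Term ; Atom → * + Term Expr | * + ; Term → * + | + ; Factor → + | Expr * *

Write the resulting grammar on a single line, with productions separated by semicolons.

Expr → * Atom | + Expr1 | Factor Expr2; Atom → * + Atom1; Term → * + | +; Factor → + | Expr * *; Expr1 → ε | Term; Expr2 → ε | * Factor; Atom1 → Term Expr | ε

Expr has alternatives sharing prefix '+': factor to Expr → + Expr1 with Expr1 → ε | Term.
Expr has alternatives sharing prefix 'Factor': factor to Expr → Factor Expr2 with Expr2 → ε | * Factor.
Atom has alternatives sharing prefix '* +': factor to Atom → * + Atom1 with Atom1 → Term Expr | ε.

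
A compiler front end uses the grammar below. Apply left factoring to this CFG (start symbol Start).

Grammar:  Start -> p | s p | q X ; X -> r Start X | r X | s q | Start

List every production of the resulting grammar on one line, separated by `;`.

X has alternatives sharing prefix 'r': factor to X → r X1 with X1 → Start X | X.

Start -> p | s p | q X; X -> s q | Start | r X1; X1 -> Start X | X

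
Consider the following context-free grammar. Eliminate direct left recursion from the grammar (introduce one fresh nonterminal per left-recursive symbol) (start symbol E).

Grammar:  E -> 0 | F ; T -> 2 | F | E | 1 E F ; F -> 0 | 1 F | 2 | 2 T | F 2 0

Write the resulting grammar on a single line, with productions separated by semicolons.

Directly left-recursive nonterminal: F.
For F: α = {2 0}, β = {0, 1 F, 2, 2 T}. Rewrite as F → β F' and F' → α F' | ε.

E -> 0 | F; T -> 2 | F | E | 1 E F; F -> 0 F' | 1 F F' | 2 F' | 2 T F'; F' -> 2 0 F' | ε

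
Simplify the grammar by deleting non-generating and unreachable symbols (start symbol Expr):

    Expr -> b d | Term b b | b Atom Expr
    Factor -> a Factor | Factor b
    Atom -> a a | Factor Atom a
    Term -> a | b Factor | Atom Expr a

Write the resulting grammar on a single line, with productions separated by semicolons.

Generating nonterminals: {Atom, Expr, Term}.
Reachable from Expr after that: {Atom, Expr, Term}.
Removed useless symbols: {Factor} and every production mentioning them.

Expr -> b d | Term b b | b Atom Expr; Atom -> a a; Term -> a | Atom Expr a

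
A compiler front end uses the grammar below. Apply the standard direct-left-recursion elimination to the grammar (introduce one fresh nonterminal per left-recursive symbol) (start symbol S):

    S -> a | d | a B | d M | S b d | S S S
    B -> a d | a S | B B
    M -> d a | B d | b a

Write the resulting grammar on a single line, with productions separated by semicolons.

S -> a S' | d S' | a B S' | d M S'; B -> a d B' | a S B'; M -> d a | B d | b a; S' -> b d S' | S S S' | ε; B' -> B B' | ε

Directly left-recursive nonterminals: S, B.
For S: α = {b d, S S}, β = {a, d, a B, d M}. Rewrite as S → β S' and S' → α S' | ε.
For B: α = {B}, β = {a d, a S}. Rewrite as B → β B' and B' → α B' | ε.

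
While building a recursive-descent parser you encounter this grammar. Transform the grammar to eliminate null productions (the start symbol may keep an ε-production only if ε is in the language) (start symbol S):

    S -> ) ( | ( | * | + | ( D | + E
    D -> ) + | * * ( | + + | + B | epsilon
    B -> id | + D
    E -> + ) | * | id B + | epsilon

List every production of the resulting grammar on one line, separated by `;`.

Nullable nonterminals: {D, E}.
ε ∉ L(G), so no ε-production is kept.
Add the nullable-subset variants: B → + D gives + D | +.

S -> ) ( | ( | * | + | ( D | + E; D -> ) + | * * ( | + + | + B; B -> id | + D | +; E -> + ) | * | id B +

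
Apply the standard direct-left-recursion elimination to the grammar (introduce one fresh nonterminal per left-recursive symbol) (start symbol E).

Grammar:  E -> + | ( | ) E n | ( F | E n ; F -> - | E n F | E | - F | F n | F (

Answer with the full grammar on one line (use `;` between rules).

E -> + E' | ( E' | ) E n E' | ( F E'; F -> - F' | E n F F' | E F' | - F F'; E' -> n E' | eps; F' -> n F' | ( F' | eps

Directly left-recursive nonterminals: E, F.
For E: α = {n}, β = {+, (, ) E n, ( F}. Rewrite as E → β E' and E' → α E' | ε.
For F: α = {n, (}, β = {-, E n F, E, - F}. Rewrite as F → β F' and F' → α F' | ε.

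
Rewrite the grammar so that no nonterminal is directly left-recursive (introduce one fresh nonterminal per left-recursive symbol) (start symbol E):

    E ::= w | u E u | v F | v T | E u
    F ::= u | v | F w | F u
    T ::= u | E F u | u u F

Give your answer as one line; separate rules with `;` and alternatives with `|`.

E ::= w E' | u E u E' | v F E' | v T E'; F ::= u F' | v F'; T ::= u | E F u | u u F; E' ::= u E' | ε; F' ::= w F' | u F' | ε

Left recursion appears on E, F.
For E: α = {u}, β = {w, u E u, v F, v T}. Rewrite as E → β E' and E' → α E' | ε.
For F: α = {w, u}, β = {u, v}. Rewrite as F → β F' and F' → α F' | ε.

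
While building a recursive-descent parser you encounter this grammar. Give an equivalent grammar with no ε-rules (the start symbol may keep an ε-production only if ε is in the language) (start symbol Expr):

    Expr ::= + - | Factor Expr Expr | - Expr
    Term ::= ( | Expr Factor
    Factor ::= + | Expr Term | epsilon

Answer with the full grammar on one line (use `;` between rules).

Expr ::= + - | Factor Expr Expr | Expr Expr | - Expr; Term ::= ( | Expr Factor | Expr; Factor ::= + | Expr Term

The nullable symbols are {Factor}.
ε ∉ L(G), so no ε-production is kept.
For each production, add variants omitting each subset of nullable occurrences: Expr → Factor Expr Expr gives Factor Expr Expr | Expr Expr. Term → Expr Factor gives Expr Factor | Expr.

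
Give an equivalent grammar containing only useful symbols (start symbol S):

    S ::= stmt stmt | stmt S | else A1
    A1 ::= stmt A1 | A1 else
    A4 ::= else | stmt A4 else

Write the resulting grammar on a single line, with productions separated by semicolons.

S ::= stmt stmt | stmt S

Generating nonterminals: {A4, S}.
Reachable from S after that: {S}.
Removed useless symbols: {A1, A4} and every production mentioning them.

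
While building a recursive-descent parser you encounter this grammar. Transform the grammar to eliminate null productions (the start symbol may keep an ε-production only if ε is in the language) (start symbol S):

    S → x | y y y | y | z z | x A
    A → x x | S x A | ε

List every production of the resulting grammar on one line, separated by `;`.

Nullable nonterminals: {A}.
ε ∉ L(G), so no ε-production is kept.
Expand every rule over subsets of its nullable positions: A → S x A gives S x A | S x.

S → x | y y y | y | z z | x A; A → x x | S x A | S x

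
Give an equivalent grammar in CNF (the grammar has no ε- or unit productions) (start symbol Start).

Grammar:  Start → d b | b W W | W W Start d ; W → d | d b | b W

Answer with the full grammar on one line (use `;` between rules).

Start → X1 X2 | X2 Y1 | W Y2; W → d | X1 X2 | X2 W; X1 → d; X2 → b; Y1 → W W; Y2 → W Y3; Y3 → Start X1

Introduce a nonterminal for each terminal appearing in a rule of length ≥ 2: X1 → d, X2 → b.
Binarize each right-hand side of length ≥ 3 by chaining fresh nonterminals (Y1, Y2, …): affected rules were Start → X2 W W; Start → W W Start X1.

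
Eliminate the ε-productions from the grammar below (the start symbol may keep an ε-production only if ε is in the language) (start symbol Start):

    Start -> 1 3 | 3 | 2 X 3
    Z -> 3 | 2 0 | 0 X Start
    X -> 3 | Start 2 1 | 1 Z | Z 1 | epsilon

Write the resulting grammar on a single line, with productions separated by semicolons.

Nullable set = {X}.
ε ∉ L(G), so no ε-production is kept.
Expand every rule over subsets of its nullable positions: Start → 2 X 3 gives 2 X 3 | 2 3. Z → 0 X Start gives 0 X Start | 0 Start.

Start -> 1 3 | 3 | 2 X 3 | 2 3; Z -> 3 | 2 0 | 0 X Start | 0 Start; X -> 3 | Start 2 1 | 1 Z | Z 1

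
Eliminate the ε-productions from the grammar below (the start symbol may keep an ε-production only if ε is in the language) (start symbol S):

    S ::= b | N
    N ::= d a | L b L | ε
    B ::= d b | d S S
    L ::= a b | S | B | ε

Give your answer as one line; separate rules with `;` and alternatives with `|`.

Nullable set = {L, N, S}.
ε ∈ L(G) since S is nullable, so keep S → ε.
Expand every rule over subsets of its nullable positions: N → L b L gives L b L | L b | b L | b. B → d S S gives d S S | d S | d.

S ::= b | N | ε; N ::= d a | L b L | L b | b L | b; B ::= d b | d S S | d S | d; L ::= a b | S | B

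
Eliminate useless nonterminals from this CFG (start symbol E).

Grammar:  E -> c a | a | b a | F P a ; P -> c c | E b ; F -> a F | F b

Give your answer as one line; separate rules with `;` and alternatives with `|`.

Generating nonterminals: {E, P}.
Reachable from E after that: {E}.
Removed useless symbols: {F, P} and every production mentioning them.

E -> c a | a | b a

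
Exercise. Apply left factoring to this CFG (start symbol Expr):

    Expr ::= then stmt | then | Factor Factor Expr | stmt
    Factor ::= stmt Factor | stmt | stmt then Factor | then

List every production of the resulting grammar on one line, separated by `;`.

Expr has alternatives sharing prefix 'then': factor to Expr → then Expr1 with Expr1 → stmt | ε.
Factor has alternatives sharing prefix 'stmt': factor to Factor → stmt Factor1 with Factor1 → Factor | ε | then Factor.

Expr ::= Factor Factor Expr | stmt | then Expr1; Factor ::= then | stmt Factor1; Expr1 ::= stmt | ε; Factor1 ::= Factor | ε | then Factor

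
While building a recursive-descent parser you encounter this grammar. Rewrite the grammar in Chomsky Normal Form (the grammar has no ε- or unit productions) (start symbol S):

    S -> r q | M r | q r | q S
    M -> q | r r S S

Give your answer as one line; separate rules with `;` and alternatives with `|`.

S -> X1 X2 | M X1 | X2 X1 | X2 S; M -> q | X1 Y1; X1 -> r; X2 -> q; Y1 -> X1 Y2; Y2 -> S S

Introduce a nonterminal for each terminal appearing in a rule of length ≥ 2: X1 → r, X2 → q.
Binarize each right-hand side of length ≥ 3 by chaining fresh nonterminals (Y1, Y2, …): affected rules were M → X1 X1 S S.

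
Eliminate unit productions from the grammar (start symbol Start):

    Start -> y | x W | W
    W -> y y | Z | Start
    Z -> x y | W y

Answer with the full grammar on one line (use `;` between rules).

Unit pairs: Start ⇒* {W, Z}; W ⇒* {Start, Z}.
For every A with A ⇒* B via unit rules, add B's non-unit alternatives to A; then delete every rule of the form X → Y.

Start -> x y | W y | y | x W | y y; W -> x y | W y | y | x W | y y; Z -> x y | W y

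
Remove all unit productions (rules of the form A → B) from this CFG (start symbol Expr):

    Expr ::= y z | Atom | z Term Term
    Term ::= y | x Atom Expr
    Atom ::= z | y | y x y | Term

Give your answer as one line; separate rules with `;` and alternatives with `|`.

Expr ::= y | x Atom Expr | z | y x y | y z | z Term Term; Term ::= y | x Atom Expr; Atom ::= y | x Atom Expr | z | y x y

Unit pairs: Atom ⇒* {Term}; Expr ⇒* {Atom, Term}.
Replace each nonterminal's rules with the union of the non-unit rules of every nonterminal it unit-derives.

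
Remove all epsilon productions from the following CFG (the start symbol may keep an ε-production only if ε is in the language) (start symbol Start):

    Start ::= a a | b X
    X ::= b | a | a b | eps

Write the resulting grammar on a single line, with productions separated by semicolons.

Start ::= a a | b X | b; X ::= b | a | a b

Nullable set = {X}.
ε ∉ L(G), so no ε-production is kept.
For each production, add variants omitting each subset of nullable occurrences: Start → b X gives b X | b.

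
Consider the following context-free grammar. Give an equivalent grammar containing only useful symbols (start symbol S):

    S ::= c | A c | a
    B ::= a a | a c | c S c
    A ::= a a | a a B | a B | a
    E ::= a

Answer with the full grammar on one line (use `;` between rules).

Generating nonterminals: {A, B, E, S}.
Reachable from S after that: {A, B, S}.
Removed useless symbols: {E} and every production mentioning them.

S ::= c | A c | a; B ::= a a | a c | c S c; A ::= a a | a a B | a B | a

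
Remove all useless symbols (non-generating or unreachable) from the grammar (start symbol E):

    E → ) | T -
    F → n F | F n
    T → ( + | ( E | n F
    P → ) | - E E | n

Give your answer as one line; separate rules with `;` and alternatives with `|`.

E → ) | T -; T → ( + | ( E

Generating nonterminals: {E, P, T}.
Reachable from E after that: {E, T}.
Removed useless symbols: {F, P} and every production mentioning them.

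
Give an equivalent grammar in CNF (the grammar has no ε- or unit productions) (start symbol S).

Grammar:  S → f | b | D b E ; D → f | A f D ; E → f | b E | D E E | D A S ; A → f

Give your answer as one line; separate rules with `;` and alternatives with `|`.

Introduce a nonterminal for each terminal appearing in a rule of length ≥ 2: X1 → b, X2 → f.
Binarize each right-hand side of length ≥ 3 by chaining fresh nonterminals (Y1, Y2, …): affected rules were S → D X1 E; D → A X2 D; E → D E E; E → D A S.

S → f | b | D Y1; D → f | A Y2; E → f | X1 E | D Y3 | D Y4; A → f; X1 → b; X2 → f; Y1 → X1 E; Y2 → X2 D; Y3 → E E; Y4 → A S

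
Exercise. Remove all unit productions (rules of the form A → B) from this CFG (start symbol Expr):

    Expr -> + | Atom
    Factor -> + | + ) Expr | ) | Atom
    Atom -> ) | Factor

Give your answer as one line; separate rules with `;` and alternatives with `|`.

Expr -> ) | + | + ) Expr; Factor -> ) | + | + ) Expr; Atom -> ) | + | + ) Expr

Unit pairs: Atom ⇒* {Factor}; Expr ⇒* {Atom, Factor}; Factor ⇒* {Atom}.
For every A with A ⇒* B via unit rules, add B's non-unit alternatives to A; then delete every rule of the form X → Y.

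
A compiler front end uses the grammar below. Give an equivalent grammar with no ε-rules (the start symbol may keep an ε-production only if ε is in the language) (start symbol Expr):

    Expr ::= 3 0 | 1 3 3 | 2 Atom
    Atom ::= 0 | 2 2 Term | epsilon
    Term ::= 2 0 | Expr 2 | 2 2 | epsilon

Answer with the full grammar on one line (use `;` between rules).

Expr ::= 3 0 | 1 3 3 | 2 Atom | 2; Atom ::= 0 | 2 2 Term | 2 2; Term ::= 2 0 | Expr 2 | 2 2

Nullable set = {Atom, Term}.
ε ∉ L(G), so no ε-production is kept.
Add the nullable-subset variants: Expr → 2 Atom gives 2 Atom | 2. Atom → 2 2 Term gives 2 2 Term | 2 2.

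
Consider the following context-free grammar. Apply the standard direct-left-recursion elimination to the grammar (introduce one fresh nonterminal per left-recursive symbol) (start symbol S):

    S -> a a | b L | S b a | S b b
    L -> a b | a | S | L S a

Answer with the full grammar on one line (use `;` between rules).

Directly left-recursive nonterminals: S, L.
For S: α = {b a, b b}, β = {a a, b L}. Rewrite as S → β S' and S' → α S' | ε.
For L: α = {S a}, β = {a b, a, S}. Rewrite as L → β L' and L' → α L' | ε.

S -> a a S' | b L S'; L -> a b L' | a L' | S L'; S' -> b a S' | b b S' | ε; L' -> S a L' | ε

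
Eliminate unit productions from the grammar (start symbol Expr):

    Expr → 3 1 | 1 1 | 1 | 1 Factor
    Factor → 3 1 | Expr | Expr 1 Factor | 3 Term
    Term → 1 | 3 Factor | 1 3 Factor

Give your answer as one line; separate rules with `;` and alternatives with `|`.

Unit pairs: Factor ⇒* {Expr}.
Replace each nonterminal's rules with the union of the non-unit rules of every nonterminal it unit-derives.

Expr → 3 1 | 1 1 | 1 | 1 Factor; Factor → 3 1 | Expr 1 Factor | 3 Term | 1 1 | 1 | 1 Factor; Term → 1 | 3 Factor | 1 3 Factor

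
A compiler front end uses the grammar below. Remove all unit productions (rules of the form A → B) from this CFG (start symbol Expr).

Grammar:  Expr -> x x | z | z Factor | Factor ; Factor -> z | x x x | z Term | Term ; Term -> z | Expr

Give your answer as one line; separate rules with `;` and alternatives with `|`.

Expr -> z | x x x | z Term | x x | z Factor; Factor -> z | x x x | z Term | x x | z Factor; Term -> z | x x x | z Term | x x | z Factor

Unit pairs: Expr ⇒* {Factor, Term}; Factor ⇒* {Expr, Term}; Term ⇒* {Expr, Factor}.
For every A with A ⇒* B via unit rules, add B's non-unit alternatives to A; then delete every rule of the form X → Y.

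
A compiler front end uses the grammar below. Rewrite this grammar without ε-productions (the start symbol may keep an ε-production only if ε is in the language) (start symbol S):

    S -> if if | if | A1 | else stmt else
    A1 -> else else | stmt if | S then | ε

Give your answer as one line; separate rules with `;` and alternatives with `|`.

Nullable nonterminals: {A1, S}.
ε ∈ L(G) since S is nullable, so keep S → ε.
Add the nullable-subset variants: A1 → S then gives S then | then.

S -> if if | if | A1 | else stmt else | ε; A1 -> else else | stmt if | S then | then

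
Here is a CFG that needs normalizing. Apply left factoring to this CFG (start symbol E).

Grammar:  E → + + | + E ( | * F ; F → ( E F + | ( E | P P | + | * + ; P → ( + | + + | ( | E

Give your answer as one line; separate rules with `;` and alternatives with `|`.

E has alternatives sharing prefix '+': factor to E → + E' with E' → + | E (.
F has alternatives sharing prefix '( E': factor to F → ( E F' with F' → F + | ε.
P has alternatives sharing prefix '(': factor to P → ( P' with P' → + | ε.

E → * F | + E'; F → P P | + | * + | ( E F'; P → + + | E | ( P'; E' → + | E (; F' → F + | ε; P' → + | ε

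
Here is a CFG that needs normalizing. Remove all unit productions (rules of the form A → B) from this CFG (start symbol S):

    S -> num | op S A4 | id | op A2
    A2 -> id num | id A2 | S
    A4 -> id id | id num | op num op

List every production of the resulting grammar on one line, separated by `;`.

S -> num | op S A4 | id | op A2; A2 -> id num | id A2 | num | op S A4 | id | op A2; A4 -> id id | id num | op num op

Unit pairs: A2 ⇒* {S}.
For each unit pair (A, B), copy every non-unit production of B to A, then drop all unit productions.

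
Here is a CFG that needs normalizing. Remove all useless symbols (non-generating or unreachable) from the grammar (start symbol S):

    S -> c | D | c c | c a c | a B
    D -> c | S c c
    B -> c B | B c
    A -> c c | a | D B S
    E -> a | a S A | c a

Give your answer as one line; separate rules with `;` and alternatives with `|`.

Generating nonterminals: {A, D, E, S}.
Reachable from S after that: {D, S}.
Removed useless symbols: {A, B, E} and every production mentioning them.

S -> c | D | c c | c a c; D -> c | S c c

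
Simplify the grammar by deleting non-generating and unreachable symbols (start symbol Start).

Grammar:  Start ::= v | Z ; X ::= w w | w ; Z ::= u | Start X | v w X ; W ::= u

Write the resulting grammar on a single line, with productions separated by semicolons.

Generating nonterminals: {Start, W, X, Z}.
Reachable from Start after that: {Start, X, Z}.
Removed useless symbols: {W} and every production mentioning them.

Start ::= v | Z; X ::= w w | w; Z ::= u | Start X | v w X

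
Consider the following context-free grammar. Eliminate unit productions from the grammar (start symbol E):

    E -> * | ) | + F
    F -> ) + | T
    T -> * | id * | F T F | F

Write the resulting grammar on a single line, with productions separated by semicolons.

E -> * | ) | + F; F -> ) + | * | id * | F T F; T -> ) + | * | id * | F T F

Unit pairs: F ⇒* {T}; T ⇒* {F}.
Replace each nonterminal's rules with the union of the non-unit rules of every nonterminal it unit-derives.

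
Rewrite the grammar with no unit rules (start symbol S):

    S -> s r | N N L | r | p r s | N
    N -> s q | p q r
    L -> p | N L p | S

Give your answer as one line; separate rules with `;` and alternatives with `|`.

S -> s r | N N L | r | p r s | s q | p q r; N -> s q | p q r; L -> p | N L p | s r | N N L | r | p r s | s q | p q r

Unit pairs: L ⇒* {N, S}; S ⇒* {N}.
Replace each nonterminal's rules with the union of the non-unit rules of every nonterminal it unit-derives.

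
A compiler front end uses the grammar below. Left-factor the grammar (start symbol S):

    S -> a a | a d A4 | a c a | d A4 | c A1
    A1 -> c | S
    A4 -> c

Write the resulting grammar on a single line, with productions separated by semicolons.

S has alternatives sharing prefix 'a': factor to S → a S' with S' → a | d A4 | c a.

S -> d A4 | c A1 | a S'; A1 -> c | S; A4 -> c; S' -> a | d A4 | c a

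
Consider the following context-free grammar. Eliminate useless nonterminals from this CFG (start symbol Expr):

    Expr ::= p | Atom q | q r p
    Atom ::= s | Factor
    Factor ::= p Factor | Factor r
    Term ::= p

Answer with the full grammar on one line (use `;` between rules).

Generating nonterminals: {Atom, Expr, Term}.
Reachable from Expr after that: {Atom, Expr}.
Removed useless symbols: {Factor, Term} and every production mentioning them.

Expr ::= p | Atom q | q r p; Atom ::= s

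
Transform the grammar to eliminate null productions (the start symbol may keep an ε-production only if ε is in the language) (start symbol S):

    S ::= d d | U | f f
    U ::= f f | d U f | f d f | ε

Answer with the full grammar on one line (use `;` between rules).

S ::= d d | U | f f | ε; U ::= f f | d U f | d f | f d f

The nullable symbols are {S, U}.
ε ∈ L(G) since S is nullable, so keep S → ε.
Add the nullable-subset variants: U → d U f gives d U f | d f.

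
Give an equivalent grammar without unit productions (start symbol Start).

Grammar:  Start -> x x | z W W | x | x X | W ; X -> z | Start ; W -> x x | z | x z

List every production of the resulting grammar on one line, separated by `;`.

Start -> x x | z W W | x | x X | z | x z; X -> x x | z W W | x | x X | z | x z; W -> x x | z | x z

Unit pairs: Start ⇒* {W}; X ⇒* {Start, W}.
For each unit pair (A, B), copy every non-unit production of B to A, then drop all unit productions.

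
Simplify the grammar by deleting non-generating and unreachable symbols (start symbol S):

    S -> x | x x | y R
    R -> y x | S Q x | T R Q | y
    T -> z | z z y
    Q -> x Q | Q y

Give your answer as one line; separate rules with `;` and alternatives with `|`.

Generating nonterminals: {R, S, T}.
Reachable from S after that: {R, S}.
Removed useless symbols: {Q, T} and every production mentioning them.

S -> x | x x | y R; R -> y x | y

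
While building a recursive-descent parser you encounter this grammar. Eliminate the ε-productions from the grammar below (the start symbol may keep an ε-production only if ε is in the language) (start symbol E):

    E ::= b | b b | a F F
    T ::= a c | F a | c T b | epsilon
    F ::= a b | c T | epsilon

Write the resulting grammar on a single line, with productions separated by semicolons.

Nullable nonterminals: {F, T}.
ε ∉ L(G), so no ε-production is kept.
Expand every rule over subsets of its nullable positions: E → a F F gives a F F | a F | a. T → F a gives F a | a. T → c T b gives c T b | c b. F → c T gives c T | c.

E ::= b | b b | a F F | a F | a; T ::= a c | F a | a | c T b | c b; F ::= a b | c T | c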